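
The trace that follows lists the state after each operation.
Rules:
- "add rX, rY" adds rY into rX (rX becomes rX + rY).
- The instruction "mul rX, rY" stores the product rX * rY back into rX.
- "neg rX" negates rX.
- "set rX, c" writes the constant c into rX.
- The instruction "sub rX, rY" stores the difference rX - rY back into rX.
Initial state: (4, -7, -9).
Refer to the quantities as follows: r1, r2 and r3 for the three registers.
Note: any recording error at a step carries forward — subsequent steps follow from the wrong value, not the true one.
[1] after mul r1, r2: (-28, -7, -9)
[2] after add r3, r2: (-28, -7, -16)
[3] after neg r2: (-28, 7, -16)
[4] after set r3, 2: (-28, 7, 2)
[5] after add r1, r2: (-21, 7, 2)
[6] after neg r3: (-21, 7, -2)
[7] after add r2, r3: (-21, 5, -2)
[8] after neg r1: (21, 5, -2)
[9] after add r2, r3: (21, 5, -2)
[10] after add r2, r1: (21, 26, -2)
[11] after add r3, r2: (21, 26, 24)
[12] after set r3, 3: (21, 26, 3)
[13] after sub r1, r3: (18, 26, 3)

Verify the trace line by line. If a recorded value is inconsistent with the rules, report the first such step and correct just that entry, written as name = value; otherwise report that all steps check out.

Recomputing the run from the initial state:
step 1: r1 = -28, r2 = -7, r3 = -9
step 2: r1 = -28, r2 = -7, r3 = -16
step 3: r1 = -28, r2 = 7, r3 = -16
step 4: r1 = -28, r2 = 7, r3 = 2
step 5: r1 = -21, r2 = 7, r3 = 2
step 6: r1 = -21, r2 = 7, r3 = -2
step 7: r1 = -21, r2 = 5, r3 = -2
step 8: r1 = 21, r2 = 5, r3 = -2
step 9: r1 = 21, r2 = 3, r3 = -2
step 10: r1 = 21, r2 = 24, r3 = -2
step 11: r1 = 21, r2 = 24, r3 = 22
step 12: r1 = 21, r2 = 24, r3 = 3
step 13: r1 = 18, r2 = 24, r3 = 3
The first disagreement with the trace is at step 9, where the value should be r2 = 3.

step 9, r2 = 3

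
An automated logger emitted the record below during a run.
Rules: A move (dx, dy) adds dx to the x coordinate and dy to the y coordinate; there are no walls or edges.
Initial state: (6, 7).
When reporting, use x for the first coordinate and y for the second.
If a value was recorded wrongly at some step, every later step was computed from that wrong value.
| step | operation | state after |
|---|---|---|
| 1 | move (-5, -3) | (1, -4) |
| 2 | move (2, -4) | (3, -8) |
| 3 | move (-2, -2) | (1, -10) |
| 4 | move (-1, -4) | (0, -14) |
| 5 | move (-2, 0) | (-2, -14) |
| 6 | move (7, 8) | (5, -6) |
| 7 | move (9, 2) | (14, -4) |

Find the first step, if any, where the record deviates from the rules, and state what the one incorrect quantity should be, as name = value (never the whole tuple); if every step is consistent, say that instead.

step 1, y = 4

1. x = 6 + (-5) = 1, y = 7 + (-3) = 4 (first mismatch against the record)
First incorrect step: 1; the correct value is y = 4.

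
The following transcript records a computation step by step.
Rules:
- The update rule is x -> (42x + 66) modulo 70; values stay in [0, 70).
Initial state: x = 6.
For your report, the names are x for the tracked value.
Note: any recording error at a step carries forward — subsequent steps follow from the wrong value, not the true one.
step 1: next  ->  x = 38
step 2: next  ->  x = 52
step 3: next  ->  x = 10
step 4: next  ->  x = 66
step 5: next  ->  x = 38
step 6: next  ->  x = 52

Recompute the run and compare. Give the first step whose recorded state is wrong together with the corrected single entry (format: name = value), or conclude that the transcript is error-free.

no error

Recomputing the run from the initial state:
step 1: x = 38
step 2: x = 52
step 3: x = 10
step 4: x = 66
step 5: x = 38
step 6: x = 52
This matches the transcript at every step.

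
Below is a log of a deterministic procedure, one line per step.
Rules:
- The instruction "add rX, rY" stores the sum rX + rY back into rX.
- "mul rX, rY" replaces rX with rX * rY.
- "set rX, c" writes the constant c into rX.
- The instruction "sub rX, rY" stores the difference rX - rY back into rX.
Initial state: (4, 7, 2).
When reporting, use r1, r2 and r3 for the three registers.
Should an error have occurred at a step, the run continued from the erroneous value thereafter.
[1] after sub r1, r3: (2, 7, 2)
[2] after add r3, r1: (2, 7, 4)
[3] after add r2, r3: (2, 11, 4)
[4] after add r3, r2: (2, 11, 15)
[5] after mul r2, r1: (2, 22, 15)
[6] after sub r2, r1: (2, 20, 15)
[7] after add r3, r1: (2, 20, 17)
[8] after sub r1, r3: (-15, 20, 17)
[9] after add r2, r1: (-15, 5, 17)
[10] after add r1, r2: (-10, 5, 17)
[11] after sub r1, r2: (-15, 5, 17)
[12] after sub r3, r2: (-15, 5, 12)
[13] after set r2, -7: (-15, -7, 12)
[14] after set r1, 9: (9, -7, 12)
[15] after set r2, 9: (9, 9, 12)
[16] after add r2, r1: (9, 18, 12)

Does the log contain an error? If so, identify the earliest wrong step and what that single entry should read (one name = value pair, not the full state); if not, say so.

1. r1 = 4 - 2 = 2 (in agreement)
2. r3 = 2 + 2 = 4 (checks out)
3. r2 = 7 + 4 = 11 (same as recorded)
4. r3 = 4 + 11 = 15 (in agreement)
5. r2 = 11 * 2 = 22 (same as recorded)
6. r2 = 22 - 2 = 20 (matches)
7. r3 = 15 + 2 = 17 (verified)
8. r1 = 2 - 17 = -15 (agrees with the log)
9. r2 = 20 + -15 = 5 (checks out)
10. r1 = -15 + 5 = -10 (exactly as logged)
11. r1 = -10 - 5 = -15 (exactly as logged)
12. r3 = 17 - 5 = 12 (consistent with the log)
13. r2 = -7 (checks out)
14. r1 = 9 (no discrepancy)
15. r2 = 9 (checks out)
16. r2 = 9 + 9 = 18 (matches)
The whole run recomputes cleanly — no discrepancies.

no error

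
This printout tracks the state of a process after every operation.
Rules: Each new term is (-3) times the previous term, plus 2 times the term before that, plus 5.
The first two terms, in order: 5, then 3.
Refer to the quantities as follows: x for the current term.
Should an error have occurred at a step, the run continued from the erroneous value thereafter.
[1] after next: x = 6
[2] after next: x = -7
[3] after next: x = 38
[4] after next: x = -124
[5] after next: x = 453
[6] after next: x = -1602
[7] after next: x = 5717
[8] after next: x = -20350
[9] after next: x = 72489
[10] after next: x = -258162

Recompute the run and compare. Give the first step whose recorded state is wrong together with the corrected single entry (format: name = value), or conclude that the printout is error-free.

step 4, x = -123

Recomputing the run from the initial state:
step 1: x = 6
step 2: x = -7
step 3: x = 38
step 4: x = -123
step 5: x = 450
step 6: x = -1591
step 7: x = 5678
step 8: x = -20211
step 9: x = 71994
step 10: x = -256399
The first disagreement with the printout is at step 4, where the value should be x = -123.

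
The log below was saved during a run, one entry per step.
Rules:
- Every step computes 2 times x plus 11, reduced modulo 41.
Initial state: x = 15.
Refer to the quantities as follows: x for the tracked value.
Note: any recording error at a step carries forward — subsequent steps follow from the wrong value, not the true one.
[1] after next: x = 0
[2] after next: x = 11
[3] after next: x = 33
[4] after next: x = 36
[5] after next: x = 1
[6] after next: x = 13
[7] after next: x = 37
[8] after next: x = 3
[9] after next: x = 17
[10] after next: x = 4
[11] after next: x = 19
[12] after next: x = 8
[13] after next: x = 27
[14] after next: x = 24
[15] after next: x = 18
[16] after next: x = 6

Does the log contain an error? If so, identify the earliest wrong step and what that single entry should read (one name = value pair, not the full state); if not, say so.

no error

Recomputing the run from the initial state:
step 1: x = 0
step 2: x = 11
step 3: x = 33
step 4: x = 36
step 5: x = 1
step 6: x = 13
step 7: x = 37
step 8: x = 3
step 9: x = 17
step 10: x = 4
step 11: x = 19
step 12: x = 8
step 13: x = 27
step 14: x = 24
step 15: x = 18
step 16: x = 6
This matches the log at every step.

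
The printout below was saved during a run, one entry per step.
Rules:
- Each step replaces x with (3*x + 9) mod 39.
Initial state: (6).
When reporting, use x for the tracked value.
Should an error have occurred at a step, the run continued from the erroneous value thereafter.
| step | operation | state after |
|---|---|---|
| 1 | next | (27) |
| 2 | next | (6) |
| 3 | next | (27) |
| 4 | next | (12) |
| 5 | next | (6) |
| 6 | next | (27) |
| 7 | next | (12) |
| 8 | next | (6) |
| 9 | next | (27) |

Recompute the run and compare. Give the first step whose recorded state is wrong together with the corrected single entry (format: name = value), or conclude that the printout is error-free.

step 2, x = 12

Step 1: x = (3*6 + 9) mod 39 = 27 — verified.
Step 2: x = (3*27 + 9) mod 39 = 12 — the recorded entry deviates here.
So the first discrepancy is step 2, where the right value is x = 12.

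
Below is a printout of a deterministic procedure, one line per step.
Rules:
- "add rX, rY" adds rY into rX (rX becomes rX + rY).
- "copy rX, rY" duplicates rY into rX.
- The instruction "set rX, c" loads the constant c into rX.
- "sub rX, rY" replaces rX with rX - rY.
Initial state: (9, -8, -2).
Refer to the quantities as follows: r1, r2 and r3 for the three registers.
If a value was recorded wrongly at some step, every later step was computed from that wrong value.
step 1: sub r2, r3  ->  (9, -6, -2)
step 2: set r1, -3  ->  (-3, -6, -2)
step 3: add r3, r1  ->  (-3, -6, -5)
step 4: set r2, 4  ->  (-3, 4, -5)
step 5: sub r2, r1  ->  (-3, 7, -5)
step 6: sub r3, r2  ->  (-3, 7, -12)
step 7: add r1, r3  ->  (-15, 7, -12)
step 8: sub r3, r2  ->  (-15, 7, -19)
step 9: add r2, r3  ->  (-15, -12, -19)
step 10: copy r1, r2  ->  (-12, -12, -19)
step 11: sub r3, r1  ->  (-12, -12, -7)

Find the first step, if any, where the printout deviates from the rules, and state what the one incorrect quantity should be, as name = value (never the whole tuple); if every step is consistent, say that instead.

Step 1: r2 = -8 - -2 = -6 — confirmed correct.
Step 2: r1 = -3 — checks out.
Step 3: r3 = -2 + -3 = -5 — checks out.
Step 4: r2 = 4 — in agreement.
Step 5: r2 = 4 - -3 = 7 — verified.
Step 6: r3 = -5 - 7 = -12 — consistent with the printout.
Step 7: r1 = -3 + -12 = -15 — no discrepancy.
Step 8: r3 = -12 - 7 = -19 — in agreement.
Step 9: r2 = 7 + -19 = -12 — matches.
Step 10: r1 = -12 — exactly as logged.
Step 11: r3 = -19 - -12 = -7 — no discrepancy.
The whole run recomputes cleanly — no discrepancies.

no error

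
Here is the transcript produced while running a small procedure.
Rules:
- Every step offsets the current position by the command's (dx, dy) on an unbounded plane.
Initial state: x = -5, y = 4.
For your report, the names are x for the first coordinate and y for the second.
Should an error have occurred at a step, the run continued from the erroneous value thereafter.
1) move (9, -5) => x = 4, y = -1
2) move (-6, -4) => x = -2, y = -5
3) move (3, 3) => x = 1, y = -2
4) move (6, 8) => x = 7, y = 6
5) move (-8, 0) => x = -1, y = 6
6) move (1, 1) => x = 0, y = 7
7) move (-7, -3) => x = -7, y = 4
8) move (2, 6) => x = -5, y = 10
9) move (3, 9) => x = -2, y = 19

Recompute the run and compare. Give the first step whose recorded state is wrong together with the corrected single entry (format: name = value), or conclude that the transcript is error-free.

no error

1. x = -5 + (9) = 4, y = 4 + (-5) = -1 (verified)
2. x = 4 + (-6) = -2, y = -1 + (-4) = -5 (confirmed correct)
3. x = -2 + (3) = 1, y = -5 + (3) = -2 (checks out)
4. x = 1 + (6) = 7, y = -2 + (8) = 6 (same as recorded)
5. x = 7 + (-8) = -1, y = 6 + (0) = 6 (in agreement)
6. x = -1 + (1) = 0, y = 6 + (1) = 7 (no discrepancy)
7. x = 0 + (-7) = -7, y = 7 + (-3) = 4 (checks out)
8. x = -7 + (2) = -5, y = 4 + (6) = 10 (consistent with the transcript)
9. x = -5 + (3) = -2, y = 10 + (9) = 19 (in agreement)
All entries verified; no error found.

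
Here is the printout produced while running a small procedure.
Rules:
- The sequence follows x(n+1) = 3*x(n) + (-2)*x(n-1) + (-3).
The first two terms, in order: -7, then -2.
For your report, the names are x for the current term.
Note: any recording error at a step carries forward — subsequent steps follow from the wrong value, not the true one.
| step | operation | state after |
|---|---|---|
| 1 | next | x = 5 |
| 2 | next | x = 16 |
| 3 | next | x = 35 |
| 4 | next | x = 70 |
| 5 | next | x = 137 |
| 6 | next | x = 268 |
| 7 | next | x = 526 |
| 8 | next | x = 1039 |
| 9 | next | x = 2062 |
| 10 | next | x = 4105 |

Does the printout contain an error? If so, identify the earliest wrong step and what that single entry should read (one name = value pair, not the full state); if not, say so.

step 7, x = 527

1. x = 3*(-2) + (-2)*(-7) + (-3) = 5 (in agreement)
2. x = 3*(5) + (-2)*(-2) + (-3) = 16 (consistent with the printout)
3. x = 3*(16) + (-2)*(5) + (-3) = 35 (in agreement)
4. x = 3*(35) + (-2)*(16) + (-3) = 70 (matches)
5. x = 3*(70) + (-2)*(35) + (-3) = 137 (no discrepancy)
6. x = 3*(137) + (-2)*(70) + (-3) = 268 (no discrepancy)
7. x = 3*(268) + (-2)*(137) + (-3) = 527 (this is not what the printout shows)
The earliest wrong entry is at step 7: it should read x = 527.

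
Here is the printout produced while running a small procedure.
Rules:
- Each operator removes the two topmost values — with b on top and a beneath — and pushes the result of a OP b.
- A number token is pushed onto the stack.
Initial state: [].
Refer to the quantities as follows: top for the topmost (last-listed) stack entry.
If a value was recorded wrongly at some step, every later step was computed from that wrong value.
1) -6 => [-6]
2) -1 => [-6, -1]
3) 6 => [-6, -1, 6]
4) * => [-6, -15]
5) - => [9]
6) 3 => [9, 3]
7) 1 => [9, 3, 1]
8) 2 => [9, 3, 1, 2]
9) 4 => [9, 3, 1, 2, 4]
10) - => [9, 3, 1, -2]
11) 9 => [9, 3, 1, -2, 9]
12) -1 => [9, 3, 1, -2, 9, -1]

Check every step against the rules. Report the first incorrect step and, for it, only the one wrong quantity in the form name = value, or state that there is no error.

step 4, top = -6

Recomputing the run from the initial state:
step 1: [-6]
step 2: [-6, -1]
step 3: [-6, -1, 6]
step 4: [-6, -6]
step 5: [0]
step 6: [0, 3]
step 7: [0, 3, 1]
step 8: [0, 3, 1, 2]
step 9: [0, 3, 1, 2, 4]
step 10: [0, 3, 1, -2]
step 11: [0, 3, 1, -2, 9]
step 12: [0, 3, 1, -2, 9, -1]
The first disagreement with the printout is at step 4, where the value should be top = -6.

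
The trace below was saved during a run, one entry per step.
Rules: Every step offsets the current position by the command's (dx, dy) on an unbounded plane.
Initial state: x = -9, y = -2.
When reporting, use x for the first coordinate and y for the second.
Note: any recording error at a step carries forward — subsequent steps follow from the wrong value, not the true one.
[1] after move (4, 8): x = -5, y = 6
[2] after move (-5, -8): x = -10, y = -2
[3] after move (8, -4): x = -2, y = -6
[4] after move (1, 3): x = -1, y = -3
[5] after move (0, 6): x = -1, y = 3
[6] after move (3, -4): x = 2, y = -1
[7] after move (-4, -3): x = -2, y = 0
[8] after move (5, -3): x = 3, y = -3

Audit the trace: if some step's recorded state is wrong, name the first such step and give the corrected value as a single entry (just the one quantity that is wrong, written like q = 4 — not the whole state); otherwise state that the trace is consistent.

Recomputing the run from the initial state:
step 1: x = -5, y = 6
step 2: x = -10, y = -2
step 3: x = -2, y = -6
step 4: x = -1, y = -3
step 5: x = -1, y = 3
step 6: x = 2, y = -1
step 7: x = -2, y = -4
step 8: x = 3, y = -7
The first disagreement with the trace is at step 7, where the value should be y = -4.

step 7, y = -4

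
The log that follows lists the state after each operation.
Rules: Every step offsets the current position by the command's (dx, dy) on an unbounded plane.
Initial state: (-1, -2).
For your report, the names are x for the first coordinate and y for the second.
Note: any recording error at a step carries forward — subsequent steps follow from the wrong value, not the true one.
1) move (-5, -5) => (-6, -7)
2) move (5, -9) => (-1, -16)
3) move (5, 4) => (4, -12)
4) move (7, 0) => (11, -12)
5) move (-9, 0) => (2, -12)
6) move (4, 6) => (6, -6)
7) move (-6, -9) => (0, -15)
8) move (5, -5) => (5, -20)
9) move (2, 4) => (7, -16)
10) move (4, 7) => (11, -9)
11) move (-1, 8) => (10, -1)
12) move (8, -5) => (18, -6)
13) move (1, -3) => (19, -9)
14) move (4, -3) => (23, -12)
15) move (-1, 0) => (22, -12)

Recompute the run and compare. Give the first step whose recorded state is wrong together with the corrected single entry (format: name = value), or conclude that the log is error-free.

no error

1. x = -1 + (-5) = -6, y = -2 + (-5) = -7 (matches)
2. x = -6 + (5) = -1, y = -7 + (-9) = -16 (confirmed correct)
3. x = -1 + (5) = 4, y = -16 + (4) = -12 (agrees with the log)
4. x = 4 + (7) = 11, y = -12 + (0) = -12 (no discrepancy)
5. x = 11 + (-9) = 2, y = -12 + (0) = -12 (consistent with the log)
6. x = 2 + (4) = 6, y = -12 + (6) = -6 (no discrepancy)
7. x = 6 + (-6) = 0, y = -6 + (-9) = -15 (in agreement)
8. x = 0 + (5) = 5, y = -15 + (-5) = -20 (confirmed correct)
9. x = 5 + (2) = 7, y = -20 + (4) = -16 (matches)
10. x = 7 + (4) = 11, y = -16 + (7) = -9 (consistent with the log)
11. x = 11 + (-1) = 10, y = -9 + (8) = -1 (in agreement)
12. x = 10 + (8) = 18, y = -1 + (-5) = -6 (consistent with the log)
13. x = 18 + (1) = 19, y = -6 + (-3) = -9 (checks out)
14. x = 19 + (4) = 23, y = -9 + (-3) = -12 (in agreement)
15. x = 23 + (-1) = 22, y = -12 + (0) = -12 (checks out)
Nothing is out of place; the run is error-free.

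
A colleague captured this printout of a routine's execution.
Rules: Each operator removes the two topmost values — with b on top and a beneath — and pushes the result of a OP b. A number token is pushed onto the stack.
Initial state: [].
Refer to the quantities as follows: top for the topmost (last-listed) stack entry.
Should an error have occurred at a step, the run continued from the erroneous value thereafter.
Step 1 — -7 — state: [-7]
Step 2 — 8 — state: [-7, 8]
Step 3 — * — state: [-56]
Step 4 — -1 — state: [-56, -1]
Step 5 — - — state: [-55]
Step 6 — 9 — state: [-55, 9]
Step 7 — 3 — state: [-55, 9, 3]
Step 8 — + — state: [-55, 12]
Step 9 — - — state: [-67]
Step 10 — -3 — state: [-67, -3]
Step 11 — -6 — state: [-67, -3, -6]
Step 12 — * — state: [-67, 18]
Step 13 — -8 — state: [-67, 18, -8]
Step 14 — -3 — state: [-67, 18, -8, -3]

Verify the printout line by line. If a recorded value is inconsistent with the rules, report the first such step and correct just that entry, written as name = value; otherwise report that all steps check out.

Recomputing the run from the initial state:
step 1: [-7]
step 2: [-7, 8]
step 3: [-56]
step 4: [-56, -1]
step 5: [-55]
step 6: [-55, 9]
step 7: [-55, 9, 3]
step 8: [-55, 12]
step 9: [-67]
step 10: [-67, -3]
step 11: [-67, -3, -6]
step 12: [-67, 18]
step 13: [-67, 18, -8]
step 14: [-67, 18, -8, -3]
This matches the printout at every step.

no error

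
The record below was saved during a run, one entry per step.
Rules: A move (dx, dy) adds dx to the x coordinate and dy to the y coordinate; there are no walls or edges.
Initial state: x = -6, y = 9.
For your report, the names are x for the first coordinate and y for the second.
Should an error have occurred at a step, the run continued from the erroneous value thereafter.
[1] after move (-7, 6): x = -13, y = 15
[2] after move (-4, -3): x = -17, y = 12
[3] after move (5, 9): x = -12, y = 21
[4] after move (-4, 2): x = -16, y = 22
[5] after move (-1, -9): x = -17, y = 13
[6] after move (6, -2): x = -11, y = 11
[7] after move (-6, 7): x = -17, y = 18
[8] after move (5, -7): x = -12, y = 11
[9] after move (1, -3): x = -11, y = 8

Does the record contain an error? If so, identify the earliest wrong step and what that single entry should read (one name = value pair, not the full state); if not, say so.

step 4, y = 23

step 1: x = -6 + (-7) = -13, y = 9 + (6) = 15 -> consistent with the record
step 2: x = -13 + (-4) = -17, y = 15 + (-3) = 12 -> same as recorded
step 3: x = -17 + (5) = -12, y = 12 + (9) = 21 -> matches
step 4: x = -12 + (-4) = -16, y = 21 + (2) = 23 -> the record disagrees here
First incorrect step: 4; the correct value is y = 23.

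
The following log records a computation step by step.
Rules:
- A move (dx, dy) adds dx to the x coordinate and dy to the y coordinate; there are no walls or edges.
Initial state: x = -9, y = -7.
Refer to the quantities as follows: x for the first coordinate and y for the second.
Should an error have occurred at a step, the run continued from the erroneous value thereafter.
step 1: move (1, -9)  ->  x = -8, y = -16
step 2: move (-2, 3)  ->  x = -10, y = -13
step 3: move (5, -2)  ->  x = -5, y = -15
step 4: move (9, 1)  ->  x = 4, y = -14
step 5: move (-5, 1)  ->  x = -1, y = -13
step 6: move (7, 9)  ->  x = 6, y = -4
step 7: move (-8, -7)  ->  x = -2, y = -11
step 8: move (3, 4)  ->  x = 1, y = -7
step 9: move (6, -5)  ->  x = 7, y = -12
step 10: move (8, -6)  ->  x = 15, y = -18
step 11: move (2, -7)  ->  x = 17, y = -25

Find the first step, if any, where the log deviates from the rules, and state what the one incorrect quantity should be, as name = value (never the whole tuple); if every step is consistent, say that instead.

Recomputing the run from the initial state:
step 1: x = -8, y = -16
step 2: x = -10, y = -13
step 3: x = -5, y = -15
step 4: x = 4, y = -14
step 5: x = -1, y = -13
step 6: x = 6, y = -4
step 7: x = -2, y = -11
step 8: x = 1, y = -7
step 9: x = 7, y = -12
step 10: x = 15, y = -18
step 11: x = 17, y = -25
This matches the log at every step.

no error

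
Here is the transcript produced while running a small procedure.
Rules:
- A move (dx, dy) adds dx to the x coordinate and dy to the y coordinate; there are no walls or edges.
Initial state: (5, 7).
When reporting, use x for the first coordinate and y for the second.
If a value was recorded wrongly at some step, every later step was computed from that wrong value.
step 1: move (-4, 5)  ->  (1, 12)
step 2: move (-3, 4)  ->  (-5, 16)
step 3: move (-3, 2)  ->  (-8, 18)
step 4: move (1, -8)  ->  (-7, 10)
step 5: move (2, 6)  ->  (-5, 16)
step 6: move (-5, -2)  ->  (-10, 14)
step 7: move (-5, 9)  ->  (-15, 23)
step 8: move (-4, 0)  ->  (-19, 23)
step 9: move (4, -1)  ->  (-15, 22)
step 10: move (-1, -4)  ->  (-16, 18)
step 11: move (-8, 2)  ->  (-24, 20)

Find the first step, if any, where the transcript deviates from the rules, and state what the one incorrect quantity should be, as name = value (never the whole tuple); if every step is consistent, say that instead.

1. x = 5 + (-4) = 1, y = 7 + (5) = 12 (in agreement)
2. x = 1 + (-3) = -2, y = 12 + (4) = 16 (a discrepancy with the transcript)
First incorrect step: 2; the correct value is x = -2.

step 2, x = -2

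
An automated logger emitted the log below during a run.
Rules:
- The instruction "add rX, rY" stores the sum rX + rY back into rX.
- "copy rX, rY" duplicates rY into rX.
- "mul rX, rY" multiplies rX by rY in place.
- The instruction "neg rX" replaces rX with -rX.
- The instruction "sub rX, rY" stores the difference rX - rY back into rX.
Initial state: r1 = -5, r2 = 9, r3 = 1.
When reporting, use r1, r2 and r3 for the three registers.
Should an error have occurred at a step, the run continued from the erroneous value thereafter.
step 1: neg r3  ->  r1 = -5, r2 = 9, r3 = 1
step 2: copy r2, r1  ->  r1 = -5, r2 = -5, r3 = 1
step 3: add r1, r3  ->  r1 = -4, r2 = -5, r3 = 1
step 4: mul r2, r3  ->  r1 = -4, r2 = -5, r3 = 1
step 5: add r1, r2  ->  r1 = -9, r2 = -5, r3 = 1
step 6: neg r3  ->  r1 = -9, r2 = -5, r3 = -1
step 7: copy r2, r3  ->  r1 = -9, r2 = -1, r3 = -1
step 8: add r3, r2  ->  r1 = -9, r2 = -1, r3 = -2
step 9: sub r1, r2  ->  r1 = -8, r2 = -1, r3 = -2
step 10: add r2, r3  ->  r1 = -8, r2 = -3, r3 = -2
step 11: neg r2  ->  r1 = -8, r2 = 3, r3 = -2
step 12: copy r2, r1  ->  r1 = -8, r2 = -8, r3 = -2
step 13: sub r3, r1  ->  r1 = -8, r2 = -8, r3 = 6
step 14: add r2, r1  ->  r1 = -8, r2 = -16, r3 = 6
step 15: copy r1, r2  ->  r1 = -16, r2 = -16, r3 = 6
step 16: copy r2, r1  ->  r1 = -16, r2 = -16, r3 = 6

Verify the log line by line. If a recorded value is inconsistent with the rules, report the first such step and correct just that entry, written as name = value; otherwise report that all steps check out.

Recomputing the run from the initial state:
step 1: r1 = -5, r2 = 9, r3 = -1
step 2: r1 = -5, r2 = -5, r3 = -1
step 3: r1 = -6, r2 = -5, r3 = -1
step 4: r1 = -6, r2 = 5, r3 = -1
step 5: r1 = -1, r2 = 5, r3 = -1
step 6: r1 = -1, r2 = 5, r3 = 1
step 7: r1 = -1, r2 = 1, r3 = 1
step 8: r1 = -1, r2 = 1, r3 = 2
step 9: r1 = -2, r2 = 1, r3 = 2
step 10: r1 = -2, r2 = 3, r3 = 2
step 11: r1 = -2, r2 = -3, r3 = 2
step 12: r1 = -2, r2 = -2, r3 = 2
step 13: r1 = -2, r2 = -2, r3 = 4
step 14: r1 = -2, r2 = -4, r3 = 4
step 15: r1 = -4, r2 = -4, r3 = 4
step 16: r1 = -4, r2 = -4, r3 = 4
The first disagreement with the log is at step 1, where the value should be r3 = -1.

step 1, r3 = -1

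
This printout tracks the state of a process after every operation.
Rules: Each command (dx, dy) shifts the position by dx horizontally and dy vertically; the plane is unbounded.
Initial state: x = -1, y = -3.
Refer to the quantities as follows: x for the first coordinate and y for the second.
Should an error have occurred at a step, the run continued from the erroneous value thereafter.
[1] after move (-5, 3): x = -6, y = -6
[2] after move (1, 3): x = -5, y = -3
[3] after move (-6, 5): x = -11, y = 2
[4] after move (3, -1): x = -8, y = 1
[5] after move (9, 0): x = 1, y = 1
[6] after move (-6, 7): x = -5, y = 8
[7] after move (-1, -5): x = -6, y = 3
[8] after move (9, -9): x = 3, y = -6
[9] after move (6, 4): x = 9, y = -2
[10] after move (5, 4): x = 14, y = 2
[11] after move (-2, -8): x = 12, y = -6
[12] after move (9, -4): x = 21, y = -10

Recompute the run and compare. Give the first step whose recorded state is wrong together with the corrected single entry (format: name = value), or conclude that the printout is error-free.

step 1, y = 0

Step 1: x = -1 + (-5) = -6, y = -3 + (3) = 0 — this is not what the printout shows.
That makes step 1 the first incorrect line — y = 0 is what it should show.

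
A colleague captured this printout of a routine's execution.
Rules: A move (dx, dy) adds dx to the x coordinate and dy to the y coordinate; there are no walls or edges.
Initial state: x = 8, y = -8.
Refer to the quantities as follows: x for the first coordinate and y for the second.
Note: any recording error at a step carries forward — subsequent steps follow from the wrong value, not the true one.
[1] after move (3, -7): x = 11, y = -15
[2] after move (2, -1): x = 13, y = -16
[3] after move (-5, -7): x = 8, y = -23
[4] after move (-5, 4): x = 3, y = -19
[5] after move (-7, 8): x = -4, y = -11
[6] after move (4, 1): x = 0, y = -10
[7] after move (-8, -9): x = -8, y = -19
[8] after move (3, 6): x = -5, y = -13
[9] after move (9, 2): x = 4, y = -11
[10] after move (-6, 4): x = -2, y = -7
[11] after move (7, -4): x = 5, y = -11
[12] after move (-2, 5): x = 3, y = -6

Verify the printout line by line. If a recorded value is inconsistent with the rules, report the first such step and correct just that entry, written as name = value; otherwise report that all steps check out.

Recomputing the run from the initial state:
step 1: x = 11, y = -15
step 2: x = 13, y = -16
step 3: x = 8, y = -23
step 4: x = 3, y = -19
step 5: x = -4, y = -11
step 6: x = 0, y = -10
step 7: x = -8, y = -19
step 8: x = -5, y = -13
step 9: x = 4, y = -11
step 10: x = -2, y = -7
step 11: x = 5, y = -11
step 12: x = 3, y = -6
This matches the printout at every step.

no error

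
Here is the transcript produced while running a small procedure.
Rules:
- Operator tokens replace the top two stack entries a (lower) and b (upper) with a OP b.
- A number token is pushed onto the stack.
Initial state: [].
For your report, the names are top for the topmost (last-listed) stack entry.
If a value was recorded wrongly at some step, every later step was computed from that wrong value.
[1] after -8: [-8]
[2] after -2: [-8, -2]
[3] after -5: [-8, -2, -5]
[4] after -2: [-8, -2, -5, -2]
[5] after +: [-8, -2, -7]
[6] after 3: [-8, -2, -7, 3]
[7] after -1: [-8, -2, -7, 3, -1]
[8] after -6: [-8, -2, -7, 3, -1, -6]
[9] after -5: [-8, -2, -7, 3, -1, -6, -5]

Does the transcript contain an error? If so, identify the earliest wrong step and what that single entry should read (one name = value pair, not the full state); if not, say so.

Step 1: push -8: top = -8 — consistent with the transcript.
Step 2: push -2: top = -2 — verified.
Step 3: push -5: top = -5 — matches.
Step 4: push -2: top = -2 — confirmed correct.
Step 5: -5 + -2 = -7 — consistent with the transcript.
Step 6: push 3: top = 3 — same as recorded.
Step 7: push -1: top = -1 — confirmed correct.
Step 8: push -6: top = -6 — exactly as logged.
Step 9: push -5: top = -5 — matches.
The recomputation confirms every line.

no error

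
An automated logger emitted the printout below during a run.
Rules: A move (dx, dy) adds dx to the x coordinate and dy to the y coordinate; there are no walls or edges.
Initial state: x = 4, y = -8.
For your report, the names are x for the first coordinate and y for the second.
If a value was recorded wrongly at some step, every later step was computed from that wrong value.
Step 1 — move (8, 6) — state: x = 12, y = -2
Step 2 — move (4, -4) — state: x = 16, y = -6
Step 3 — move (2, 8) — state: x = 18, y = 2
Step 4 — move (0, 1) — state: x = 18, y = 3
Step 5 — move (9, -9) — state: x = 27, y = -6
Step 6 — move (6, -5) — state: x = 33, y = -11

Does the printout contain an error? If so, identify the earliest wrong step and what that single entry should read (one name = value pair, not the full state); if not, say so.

Recomputing the run from the initial state:
step 1: x = 12, y = -2
step 2: x = 16, y = -6
step 3: x = 18, y = 2
step 4: x = 18, y = 3
step 5: x = 27, y = -6
step 6: x = 33, y = -11
This matches the printout at every step.

no error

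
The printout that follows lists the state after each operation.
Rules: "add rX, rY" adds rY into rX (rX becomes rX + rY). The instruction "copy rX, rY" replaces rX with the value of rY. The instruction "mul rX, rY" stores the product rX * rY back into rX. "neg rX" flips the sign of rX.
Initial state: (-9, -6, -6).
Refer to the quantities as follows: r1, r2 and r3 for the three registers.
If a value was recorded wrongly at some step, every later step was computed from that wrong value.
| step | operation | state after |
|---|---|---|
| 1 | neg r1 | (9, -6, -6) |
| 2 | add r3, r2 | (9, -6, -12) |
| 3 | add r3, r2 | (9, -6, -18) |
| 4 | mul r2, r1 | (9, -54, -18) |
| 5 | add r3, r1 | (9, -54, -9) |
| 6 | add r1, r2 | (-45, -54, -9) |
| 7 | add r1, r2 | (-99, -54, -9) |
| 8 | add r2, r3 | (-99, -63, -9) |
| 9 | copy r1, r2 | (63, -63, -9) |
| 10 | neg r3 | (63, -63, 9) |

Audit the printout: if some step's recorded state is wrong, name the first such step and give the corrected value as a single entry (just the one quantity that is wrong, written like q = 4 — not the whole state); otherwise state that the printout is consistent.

step 9, r1 = -63

Recomputing the run from the initial state:
step 1: r1 = 9, r2 = -6, r3 = -6
step 2: r1 = 9, r2 = -6, r3 = -12
step 3: r1 = 9, r2 = -6, r3 = -18
step 4: r1 = 9, r2 = -54, r3 = -18
step 5: r1 = 9, r2 = -54, r3 = -9
step 6: r1 = -45, r2 = -54, r3 = -9
step 7: r1 = -99, r2 = -54, r3 = -9
step 8: r1 = -99, r2 = -63, r3 = -9
step 9: r1 = -63, r2 = -63, r3 = -9
step 10: r1 = -63, r2 = -63, r3 = 9
The first disagreement with the printout is at step 9, where the value should be r1 = -63.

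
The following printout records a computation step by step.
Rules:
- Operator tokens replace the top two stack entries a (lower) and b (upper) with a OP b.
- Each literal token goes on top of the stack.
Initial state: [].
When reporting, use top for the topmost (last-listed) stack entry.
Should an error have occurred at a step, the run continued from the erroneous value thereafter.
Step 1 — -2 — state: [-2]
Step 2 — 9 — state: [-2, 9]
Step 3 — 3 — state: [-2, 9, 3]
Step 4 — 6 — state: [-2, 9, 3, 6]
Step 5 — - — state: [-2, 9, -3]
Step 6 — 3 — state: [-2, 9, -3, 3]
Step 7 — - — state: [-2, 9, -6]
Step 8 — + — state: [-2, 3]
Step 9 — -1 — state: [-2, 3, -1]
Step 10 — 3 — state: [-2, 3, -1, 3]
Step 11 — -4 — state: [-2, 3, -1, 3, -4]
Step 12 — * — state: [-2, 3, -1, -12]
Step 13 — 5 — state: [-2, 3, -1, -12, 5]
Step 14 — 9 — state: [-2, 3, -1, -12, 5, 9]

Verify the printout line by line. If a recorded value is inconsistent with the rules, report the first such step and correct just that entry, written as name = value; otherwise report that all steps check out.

Step 1: push -2: top = -2 — consistent with the printout.
Step 2: push 9: top = 9 — verified.
Step 3: push 3: top = 3 — consistent with the printout.
Step 4: push 6: top = 6 — agrees with the printout.
Step 5: 3 - 6 = -3 — exactly as logged.
Step 6: push 3: top = 3 — checks out.
Step 7: -3 - 3 = -6 — in agreement.
Step 8: 9 + -6 = 3 — exactly as logged.
Step 9: push -1: top = -1 — verified.
Step 10: push 3: top = 3 — no discrepancy.
Step 11: push -4: top = -4 — verified.
Step 12: 3 * -4 = -12 — in agreement.
Step 13: push 5: top = 5 — same as recorded.
Step 14: push 9: top = 9 — no discrepancy.
Every step is consistent.

no error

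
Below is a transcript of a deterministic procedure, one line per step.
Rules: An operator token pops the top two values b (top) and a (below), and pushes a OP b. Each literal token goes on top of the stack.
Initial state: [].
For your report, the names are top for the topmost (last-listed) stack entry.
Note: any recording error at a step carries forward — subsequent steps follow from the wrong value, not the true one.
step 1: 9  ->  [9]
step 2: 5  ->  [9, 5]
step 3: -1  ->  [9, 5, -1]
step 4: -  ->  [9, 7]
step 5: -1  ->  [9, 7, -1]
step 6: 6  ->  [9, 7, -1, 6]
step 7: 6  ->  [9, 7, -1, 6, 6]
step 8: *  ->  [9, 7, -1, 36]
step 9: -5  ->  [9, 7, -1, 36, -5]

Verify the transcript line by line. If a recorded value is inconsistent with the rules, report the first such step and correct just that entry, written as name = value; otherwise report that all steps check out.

Recomputing the run from the initial state:
step 1: [9]
step 2: [9, 5]
step 3: [9, 5, -1]
step 4: [9, 6]
step 5: [9, 6, -1]
step 6: [9, 6, -1, 6]
step 7: [9, 6, -1, 6, 6]
step 8: [9, 6, -1, 36]
step 9: [9, 6, -1, 36, -5]
The first disagreement with the transcript is at step 4, where the value should be top = 6.

step 4, top = 6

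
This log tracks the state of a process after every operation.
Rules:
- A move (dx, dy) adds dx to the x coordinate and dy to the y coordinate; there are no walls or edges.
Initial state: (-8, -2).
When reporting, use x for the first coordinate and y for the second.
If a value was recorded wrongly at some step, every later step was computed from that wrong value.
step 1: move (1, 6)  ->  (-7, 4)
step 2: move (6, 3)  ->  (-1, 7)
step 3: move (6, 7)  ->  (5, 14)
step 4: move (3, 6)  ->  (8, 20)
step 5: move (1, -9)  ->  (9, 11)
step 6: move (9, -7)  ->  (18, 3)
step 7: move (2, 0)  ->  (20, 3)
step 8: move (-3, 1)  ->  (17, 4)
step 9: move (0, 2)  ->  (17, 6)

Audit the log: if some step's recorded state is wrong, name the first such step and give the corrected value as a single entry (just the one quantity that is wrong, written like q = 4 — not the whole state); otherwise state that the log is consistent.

step 6, y = 4

1. x = -8 + (1) = -7, y = -2 + (6) = 4 (checks out)
2. x = -7 + (6) = -1, y = 4 + (3) = 7 (confirmed correct)
3. x = -1 + (6) = 5, y = 7 + (7) = 14 (consistent with the log)
4. x = 5 + (3) = 8, y = 14 + (6) = 20 (checks out)
5. x = 8 + (1) = 9, y = 20 + (-9) = 11 (confirmed correct)
6. x = 9 + (9) = 18, y = 11 + (-7) = 4 (the log disagrees here)
First deviation found at step 6; the corrected entry is y = 4.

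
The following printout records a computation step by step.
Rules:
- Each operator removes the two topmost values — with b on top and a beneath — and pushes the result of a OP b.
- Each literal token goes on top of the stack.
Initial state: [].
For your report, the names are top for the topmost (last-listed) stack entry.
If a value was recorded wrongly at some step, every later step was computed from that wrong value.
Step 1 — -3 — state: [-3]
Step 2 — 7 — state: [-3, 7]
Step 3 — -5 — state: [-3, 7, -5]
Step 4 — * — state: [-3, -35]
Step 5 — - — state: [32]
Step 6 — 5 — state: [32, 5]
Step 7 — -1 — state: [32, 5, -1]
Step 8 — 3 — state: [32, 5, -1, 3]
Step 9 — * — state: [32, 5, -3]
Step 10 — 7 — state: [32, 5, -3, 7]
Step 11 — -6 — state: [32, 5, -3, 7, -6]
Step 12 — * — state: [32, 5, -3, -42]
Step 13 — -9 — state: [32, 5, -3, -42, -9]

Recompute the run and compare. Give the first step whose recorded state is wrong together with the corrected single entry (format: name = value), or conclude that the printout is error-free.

1. push -3: top = -3 (consistent with the printout)
2. push 7: top = 7 (in agreement)
3. push -5: top = -5 (same as recorded)
4. 7 * -5 = -35 (verified)
5. -3 - -35 = 32 (matches)
6. push 5: top = 5 (confirmed correct)
7. push -1: top = -1 (consistent with the printout)
8. push 3: top = 3 (agrees with the printout)
9. -1 * 3 = -3 (exactly as logged)
10. push 7: top = 7 (matches)
11. push -6: top = -6 (verified)
12. 7 * -6 = -42 (verified)
13. push -9: top = -9 (consistent with the printout)
The recomputation confirms every line.

no error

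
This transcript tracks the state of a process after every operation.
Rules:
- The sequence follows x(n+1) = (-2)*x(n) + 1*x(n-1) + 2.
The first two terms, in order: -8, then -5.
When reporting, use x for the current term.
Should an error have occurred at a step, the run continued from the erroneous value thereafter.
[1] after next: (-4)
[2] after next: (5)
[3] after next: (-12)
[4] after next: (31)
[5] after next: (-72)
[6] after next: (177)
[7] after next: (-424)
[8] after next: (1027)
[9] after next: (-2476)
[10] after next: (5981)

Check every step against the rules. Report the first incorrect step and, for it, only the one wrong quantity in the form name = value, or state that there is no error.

step 1, x = 4

Recomputing the run from the initial state:
step 1: x = 4
step 2: x = -11
step 3: x = 28
step 4: x = -65
step 5: x = 160
step 6: x = -383
step 7: x = 928
step 8: x = -2237
step 9: x = 5404
step 10: x = -13043
The first disagreement with the transcript is at step 1, where the value should be x = 4.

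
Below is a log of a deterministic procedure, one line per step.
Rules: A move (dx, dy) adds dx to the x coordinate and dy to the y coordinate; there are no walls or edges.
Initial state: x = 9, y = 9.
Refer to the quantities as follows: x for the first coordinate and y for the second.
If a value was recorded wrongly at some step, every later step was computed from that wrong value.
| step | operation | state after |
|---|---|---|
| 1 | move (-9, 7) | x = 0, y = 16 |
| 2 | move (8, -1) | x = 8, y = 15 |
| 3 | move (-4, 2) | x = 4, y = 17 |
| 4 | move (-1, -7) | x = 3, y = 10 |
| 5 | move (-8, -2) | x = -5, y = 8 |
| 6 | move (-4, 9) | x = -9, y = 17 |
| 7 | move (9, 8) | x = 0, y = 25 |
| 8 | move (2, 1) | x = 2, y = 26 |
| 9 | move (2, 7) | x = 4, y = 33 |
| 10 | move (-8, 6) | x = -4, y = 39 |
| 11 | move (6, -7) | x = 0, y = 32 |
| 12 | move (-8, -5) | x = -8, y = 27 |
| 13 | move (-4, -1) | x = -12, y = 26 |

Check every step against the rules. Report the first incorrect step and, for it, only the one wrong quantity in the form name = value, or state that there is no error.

Recomputing the run from the initial state:
step 1: x = 0, y = 16
step 2: x = 8, y = 15
step 3: x = 4, y = 17
step 4: x = 3, y = 10
step 5: x = -5, y = 8
step 6: x = -9, y = 17
step 7: x = 0, y = 25
step 8: x = 2, y = 26
step 9: x = 4, y = 33
step 10: x = -4, y = 39
step 11: x = 2, y = 32
step 12: x = -6, y = 27
step 13: x = -10, y = 26
The first disagreement with the log is at step 11, where the value should be x = 2.

step 11, x = 2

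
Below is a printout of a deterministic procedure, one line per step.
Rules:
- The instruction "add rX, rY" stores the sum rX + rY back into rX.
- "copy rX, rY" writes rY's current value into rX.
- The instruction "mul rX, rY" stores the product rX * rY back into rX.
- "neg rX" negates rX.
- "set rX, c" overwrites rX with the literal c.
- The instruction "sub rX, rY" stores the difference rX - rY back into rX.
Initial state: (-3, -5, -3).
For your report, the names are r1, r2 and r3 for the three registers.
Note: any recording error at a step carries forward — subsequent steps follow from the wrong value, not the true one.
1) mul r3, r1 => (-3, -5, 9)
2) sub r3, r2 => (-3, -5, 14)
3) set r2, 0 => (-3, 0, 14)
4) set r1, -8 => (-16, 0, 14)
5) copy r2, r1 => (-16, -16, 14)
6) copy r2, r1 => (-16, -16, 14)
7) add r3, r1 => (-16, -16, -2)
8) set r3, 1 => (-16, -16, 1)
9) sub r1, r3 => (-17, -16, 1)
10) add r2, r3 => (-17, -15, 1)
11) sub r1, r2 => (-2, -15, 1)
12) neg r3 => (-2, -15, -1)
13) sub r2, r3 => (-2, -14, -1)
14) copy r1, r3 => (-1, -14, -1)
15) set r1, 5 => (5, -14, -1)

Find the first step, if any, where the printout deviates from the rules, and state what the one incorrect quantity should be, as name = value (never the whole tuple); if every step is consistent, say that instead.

step 4, r1 = -8

Step 1: r3 = -3 * -3 = 9 — agrees with the printout.
Step 2: r3 = 9 - -5 = 14 — in agreement.
Step 3: r2 = 0 — in agreement.
Step 4: r1 = -8 — a discrepancy with the printout.
That makes step 4 the first incorrect line — r1 = -8 is what it should show.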